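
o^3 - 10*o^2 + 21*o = o*(o - 7)*(o - 3)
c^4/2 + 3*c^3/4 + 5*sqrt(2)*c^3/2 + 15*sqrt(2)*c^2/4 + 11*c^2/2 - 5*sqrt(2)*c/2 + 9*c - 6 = (c/2 + sqrt(2))*(c - 1/2)*(c + 2)*(c + 3*sqrt(2))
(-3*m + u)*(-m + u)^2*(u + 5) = -3*m^3*u - 15*m^3 + 7*m^2*u^2 + 35*m^2*u - 5*m*u^3 - 25*m*u^2 + u^4 + 5*u^3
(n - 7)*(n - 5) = n^2 - 12*n + 35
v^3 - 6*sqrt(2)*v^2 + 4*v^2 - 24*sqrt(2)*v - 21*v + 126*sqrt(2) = (v - 3)*(v + 7)*(v - 6*sqrt(2))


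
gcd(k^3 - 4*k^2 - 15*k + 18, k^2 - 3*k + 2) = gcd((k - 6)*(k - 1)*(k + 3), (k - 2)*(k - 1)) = k - 1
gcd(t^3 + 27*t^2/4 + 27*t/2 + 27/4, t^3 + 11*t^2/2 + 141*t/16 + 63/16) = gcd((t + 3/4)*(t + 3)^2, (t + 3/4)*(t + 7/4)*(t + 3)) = t^2 + 15*t/4 + 9/4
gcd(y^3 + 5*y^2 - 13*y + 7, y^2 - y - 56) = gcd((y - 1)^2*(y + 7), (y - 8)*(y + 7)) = y + 7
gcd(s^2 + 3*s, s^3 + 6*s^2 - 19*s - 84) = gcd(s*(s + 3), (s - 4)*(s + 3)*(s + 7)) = s + 3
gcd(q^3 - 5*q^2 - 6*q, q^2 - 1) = q + 1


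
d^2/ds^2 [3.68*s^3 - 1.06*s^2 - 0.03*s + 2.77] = 22.08*s - 2.12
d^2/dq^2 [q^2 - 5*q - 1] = 2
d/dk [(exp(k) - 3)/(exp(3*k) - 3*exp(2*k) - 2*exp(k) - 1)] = ((exp(k) - 3)*(-3*exp(2*k) + 6*exp(k) + 2) + exp(3*k) - 3*exp(2*k) - 2*exp(k) - 1)*exp(k)/(-exp(3*k) + 3*exp(2*k) + 2*exp(k) + 1)^2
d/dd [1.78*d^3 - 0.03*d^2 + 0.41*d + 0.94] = 5.34*d^2 - 0.06*d + 0.41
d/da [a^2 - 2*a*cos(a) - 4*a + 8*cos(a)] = 2*a*sin(a) + 2*a - 8*sin(a) - 2*cos(a) - 4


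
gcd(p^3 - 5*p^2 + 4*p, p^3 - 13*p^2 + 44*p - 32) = p^2 - 5*p + 4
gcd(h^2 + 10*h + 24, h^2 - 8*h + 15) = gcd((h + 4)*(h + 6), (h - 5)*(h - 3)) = 1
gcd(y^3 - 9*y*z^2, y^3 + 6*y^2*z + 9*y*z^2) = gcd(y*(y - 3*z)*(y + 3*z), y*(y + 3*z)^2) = y^2 + 3*y*z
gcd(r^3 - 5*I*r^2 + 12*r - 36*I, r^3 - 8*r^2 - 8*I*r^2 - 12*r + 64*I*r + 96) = r^2 - 8*I*r - 12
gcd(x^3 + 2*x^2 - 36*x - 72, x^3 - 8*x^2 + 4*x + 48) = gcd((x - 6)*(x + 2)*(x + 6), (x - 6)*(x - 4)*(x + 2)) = x^2 - 4*x - 12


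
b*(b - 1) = b^2 - b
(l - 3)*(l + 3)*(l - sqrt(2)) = l^3 - sqrt(2)*l^2 - 9*l + 9*sqrt(2)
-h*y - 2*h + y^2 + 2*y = (-h + y)*(y + 2)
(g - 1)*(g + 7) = g^2 + 6*g - 7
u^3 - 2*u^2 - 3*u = u*(u - 3)*(u + 1)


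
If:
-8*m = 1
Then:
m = -1/8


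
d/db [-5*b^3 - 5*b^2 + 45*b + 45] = -15*b^2 - 10*b + 45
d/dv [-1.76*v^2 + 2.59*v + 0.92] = 2.59 - 3.52*v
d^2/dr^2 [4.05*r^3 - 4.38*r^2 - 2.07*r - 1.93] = 24.3*r - 8.76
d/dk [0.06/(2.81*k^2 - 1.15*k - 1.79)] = (0.069 - 0.3372*k)/(-2.81*k^2 + 1.15*k + 1.79)^2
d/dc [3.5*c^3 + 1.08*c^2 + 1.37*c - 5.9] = 10.5*c^2 + 2.16*c + 1.37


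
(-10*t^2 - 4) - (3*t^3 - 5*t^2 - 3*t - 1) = -3*t^3 - 5*t^2 + 3*t - 3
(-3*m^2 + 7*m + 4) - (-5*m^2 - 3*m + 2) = 2*m^2 + 10*m + 2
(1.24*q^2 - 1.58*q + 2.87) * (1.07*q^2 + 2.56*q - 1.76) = 1.3268*q^4 + 1.4838*q^3 - 3.1563*q^2 + 10.128*q - 5.0512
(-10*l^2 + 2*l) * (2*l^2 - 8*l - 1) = -20*l^4 + 84*l^3 - 6*l^2 - 2*l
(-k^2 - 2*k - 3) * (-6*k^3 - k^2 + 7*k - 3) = 6*k^5 + 13*k^4 + 13*k^3 - 8*k^2 - 15*k + 9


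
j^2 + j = j*(j + 1)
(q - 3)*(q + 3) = q^2 - 9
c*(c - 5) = c^2 - 5*c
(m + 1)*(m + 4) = m^2 + 5*m + 4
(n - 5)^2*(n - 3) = n^3 - 13*n^2 + 55*n - 75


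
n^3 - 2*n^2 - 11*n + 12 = (n - 4)*(n - 1)*(n + 3)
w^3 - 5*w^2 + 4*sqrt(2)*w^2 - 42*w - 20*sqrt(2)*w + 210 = (w - 5)*(w - 3*sqrt(2))*(w + 7*sqrt(2))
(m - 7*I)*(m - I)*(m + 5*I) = m^3 - 3*I*m^2 + 33*m - 35*I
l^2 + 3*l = l*(l + 3)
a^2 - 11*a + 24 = (a - 8)*(a - 3)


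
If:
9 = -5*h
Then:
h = -9/5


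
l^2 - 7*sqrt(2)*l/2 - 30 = (l - 6*sqrt(2))*(l + 5*sqrt(2)/2)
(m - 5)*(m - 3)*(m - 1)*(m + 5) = m^4 - 4*m^3 - 22*m^2 + 100*m - 75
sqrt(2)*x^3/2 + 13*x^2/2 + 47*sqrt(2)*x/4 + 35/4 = (x + 5*sqrt(2)/2)*(x + 7*sqrt(2)/2)*(sqrt(2)*x/2 + 1/2)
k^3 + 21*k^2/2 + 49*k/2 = k*(k + 7/2)*(k + 7)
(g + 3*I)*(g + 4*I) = g^2 + 7*I*g - 12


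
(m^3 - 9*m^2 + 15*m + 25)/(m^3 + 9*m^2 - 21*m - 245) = (m^2 - 4*m - 5)/(m^2 + 14*m + 49)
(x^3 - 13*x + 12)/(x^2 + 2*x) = (x^3 - 13*x + 12)/(x*(x + 2))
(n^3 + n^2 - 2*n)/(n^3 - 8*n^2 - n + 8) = n*(n + 2)/(n^2 - 7*n - 8)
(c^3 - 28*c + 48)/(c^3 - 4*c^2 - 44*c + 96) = (c - 4)/(c - 8)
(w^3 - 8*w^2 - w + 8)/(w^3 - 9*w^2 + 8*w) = (w + 1)/w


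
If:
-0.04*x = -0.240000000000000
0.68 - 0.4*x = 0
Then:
No Solution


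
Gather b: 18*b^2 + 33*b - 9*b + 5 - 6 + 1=18*b^2 + 24*b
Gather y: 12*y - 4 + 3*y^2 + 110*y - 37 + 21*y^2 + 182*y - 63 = 24*y^2 + 304*y - 104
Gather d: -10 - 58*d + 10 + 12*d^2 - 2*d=12*d^2 - 60*d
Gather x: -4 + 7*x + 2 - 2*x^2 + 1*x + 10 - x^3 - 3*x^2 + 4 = -x^3 - 5*x^2 + 8*x + 12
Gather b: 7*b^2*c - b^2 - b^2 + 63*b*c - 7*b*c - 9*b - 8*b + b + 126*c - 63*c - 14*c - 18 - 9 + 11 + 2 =b^2*(7*c - 2) + b*(56*c - 16) + 49*c - 14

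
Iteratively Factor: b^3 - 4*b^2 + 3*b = (b - 3)*(b^2 - b) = b*(b - 3)*(b - 1)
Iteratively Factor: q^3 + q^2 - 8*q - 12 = (q + 2)*(q^2 - q - 6) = (q + 2)^2*(q - 3)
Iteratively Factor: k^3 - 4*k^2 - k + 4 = (k + 1)*(k^2 - 5*k + 4) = (k - 4)*(k + 1)*(k - 1)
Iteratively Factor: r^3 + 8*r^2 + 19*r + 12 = (r + 4)*(r^2 + 4*r + 3) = (r + 1)*(r + 4)*(r + 3)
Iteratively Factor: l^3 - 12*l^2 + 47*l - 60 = (l - 3)*(l^2 - 9*l + 20) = (l - 4)*(l - 3)*(l - 5)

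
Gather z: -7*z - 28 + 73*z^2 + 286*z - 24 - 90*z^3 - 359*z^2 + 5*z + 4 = -90*z^3 - 286*z^2 + 284*z - 48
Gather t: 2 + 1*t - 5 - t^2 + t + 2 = -t^2 + 2*t - 1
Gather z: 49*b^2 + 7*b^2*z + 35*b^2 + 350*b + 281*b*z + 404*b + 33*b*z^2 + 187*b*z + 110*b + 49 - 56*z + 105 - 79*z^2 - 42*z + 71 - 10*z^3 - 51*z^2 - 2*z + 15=84*b^2 + 864*b - 10*z^3 + z^2*(33*b - 130) + z*(7*b^2 + 468*b - 100) + 240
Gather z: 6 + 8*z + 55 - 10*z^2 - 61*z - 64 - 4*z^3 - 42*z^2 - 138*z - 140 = -4*z^3 - 52*z^2 - 191*z - 143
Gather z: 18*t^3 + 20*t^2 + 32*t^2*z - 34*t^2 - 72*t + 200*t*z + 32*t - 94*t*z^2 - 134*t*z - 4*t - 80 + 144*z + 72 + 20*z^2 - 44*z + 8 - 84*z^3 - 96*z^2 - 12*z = 18*t^3 - 14*t^2 - 44*t - 84*z^3 + z^2*(-94*t - 76) + z*(32*t^2 + 66*t + 88)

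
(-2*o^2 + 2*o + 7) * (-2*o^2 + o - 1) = 4*o^4 - 6*o^3 - 10*o^2 + 5*o - 7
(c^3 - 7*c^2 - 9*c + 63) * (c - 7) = c^4 - 14*c^3 + 40*c^2 + 126*c - 441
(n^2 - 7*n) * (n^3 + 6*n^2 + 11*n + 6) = n^5 - n^4 - 31*n^3 - 71*n^2 - 42*n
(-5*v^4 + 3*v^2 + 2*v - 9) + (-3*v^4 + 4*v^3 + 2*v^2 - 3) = -8*v^4 + 4*v^3 + 5*v^2 + 2*v - 12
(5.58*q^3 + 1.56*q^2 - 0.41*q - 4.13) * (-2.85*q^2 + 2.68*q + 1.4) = -15.903*q^5 + 10.5084*q^4 + 13.1613*q^3 + 12.8557*q^2 - 11.6424*q - 5.782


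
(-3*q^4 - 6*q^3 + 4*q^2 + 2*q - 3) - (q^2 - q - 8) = -3*q^4 - 6*q^3 + 3*q^2 + 3*q + 5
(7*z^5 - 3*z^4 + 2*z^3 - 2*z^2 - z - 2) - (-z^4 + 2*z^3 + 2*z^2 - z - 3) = 7*z^5 - 2*z^4 - 4*z^2 + 1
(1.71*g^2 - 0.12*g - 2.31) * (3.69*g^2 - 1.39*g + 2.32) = 6.3099*g^4 - 2.8197*g^3 - 4.3899*g^2 + 2.9325*g - 5.3592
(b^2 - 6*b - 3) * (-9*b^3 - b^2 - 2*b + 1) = -9*b^5 + 53*b^4 + 31*b^3 + 16*b^2 - 3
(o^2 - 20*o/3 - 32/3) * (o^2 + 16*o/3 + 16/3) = o^4 - 4*o^3/3 - 368*o^2/9 - 832*o/9 - 512/9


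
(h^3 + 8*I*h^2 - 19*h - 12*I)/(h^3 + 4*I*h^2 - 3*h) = (h + 4*I)/h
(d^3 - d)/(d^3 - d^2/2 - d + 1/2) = 2*d/(2*d - 1)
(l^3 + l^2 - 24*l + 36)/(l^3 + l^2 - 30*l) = (l^2 - 5*l + 6)/(l*(l - 5))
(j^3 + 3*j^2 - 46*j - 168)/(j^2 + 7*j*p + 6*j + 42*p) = (j^2 - 3*j - 28)/(j + 7*p)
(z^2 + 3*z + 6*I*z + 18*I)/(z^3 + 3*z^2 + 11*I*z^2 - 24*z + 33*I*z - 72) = (z + 6*I)/(z^2 + 11*I*z - 24)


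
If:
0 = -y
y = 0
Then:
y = 0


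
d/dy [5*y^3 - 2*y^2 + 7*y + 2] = 15*y^2 - 4*y + 7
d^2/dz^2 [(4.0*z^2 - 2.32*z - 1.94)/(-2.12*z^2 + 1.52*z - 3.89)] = (-4.925184*z^3 + 250.238016*z^2 - 152.304192*z - 116.65464)/(9.528128*z^6 - 20.494464*z^5 + 67.143792*z^4 - 78.722624*z^3 + 123.202524*z^2 - 69.002376*z + 58.863869)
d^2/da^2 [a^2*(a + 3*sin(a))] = -3*a^2*sin(a) + 12*a*cos(a) + 6*a + 6*sin(a)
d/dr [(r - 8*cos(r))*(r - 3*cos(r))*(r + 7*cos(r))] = 4*r^2*sin(r) + 3*r^2 + 53*r*sin(2*r) - 8*r*cos(r) - 504*sin(r)*cos(r)^2 - 53*cos(r)^2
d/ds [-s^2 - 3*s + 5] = -2*s - 3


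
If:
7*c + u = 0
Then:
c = -u/7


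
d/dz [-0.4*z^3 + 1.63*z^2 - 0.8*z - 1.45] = -1.2*z^2 + 3.26*z - 0.8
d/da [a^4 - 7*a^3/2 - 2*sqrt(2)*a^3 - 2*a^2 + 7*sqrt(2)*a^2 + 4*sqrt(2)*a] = 4*a^3 - 21*a^2/2 - 6*sqrt(2)*a^2 - 4*a + 14*sqrt(2)*a + 4*sqrt(2)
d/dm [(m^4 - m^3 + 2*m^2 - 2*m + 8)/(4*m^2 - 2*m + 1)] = (8*m^5 - 10*m^4 + 8*m^3 + m^2 - 60*m + 14)/(16*m^4 - 16*m^3 + 12*m^2 - 4*m + 1)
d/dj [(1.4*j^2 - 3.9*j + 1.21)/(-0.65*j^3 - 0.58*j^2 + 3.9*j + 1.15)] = (0.91*j^4 - 5.07*j^3 + 5.5575*j^2 + 4.6236*j - 9.204)/(0.4225*j^6 + 0.754*j^5 - 4.7336*j^4 - 6.019*j^3 + 13.876*j^2 + 8.97*j + 1.3225)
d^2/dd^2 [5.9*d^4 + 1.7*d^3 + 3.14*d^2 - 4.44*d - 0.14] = 70.8*d^2 + 10.2*d + 6.28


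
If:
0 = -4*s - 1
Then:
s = -1/4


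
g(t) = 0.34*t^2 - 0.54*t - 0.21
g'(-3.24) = -2.74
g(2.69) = 0.80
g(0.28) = -0.33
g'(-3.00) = -2.58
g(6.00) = 8.79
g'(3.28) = 1.69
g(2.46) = 0.52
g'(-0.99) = -1.21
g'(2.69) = 1.29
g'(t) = 0.68*t - 0.54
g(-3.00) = 4.47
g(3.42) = 1.92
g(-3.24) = 5.11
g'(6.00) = 3.54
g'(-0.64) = -0.98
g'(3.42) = 1.79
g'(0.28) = -0.35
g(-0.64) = 0.27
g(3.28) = 1.68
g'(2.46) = 1.13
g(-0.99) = 0.66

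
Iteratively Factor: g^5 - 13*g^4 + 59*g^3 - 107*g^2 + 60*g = (g)*(g^4 - 13*g^3 + 59*g^2 - 107*g + 60) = g*(g - 3)*(g^3 - 10*g^2 + 29*g - 20) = g*(g - 3)*(g - 1)*(g^2 - 9*g + 20) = g*(g - 4)*(g - 3)*(g - 1)*(g - 5)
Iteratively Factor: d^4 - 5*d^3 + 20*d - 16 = (d - 4)*(d^3 - d^2 - 4*d + 4) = (d - 4)*(d + 2)*(d^2 - 3*d + 2) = (d - 4)*(d - 2)*(d + 2)*(d - 1)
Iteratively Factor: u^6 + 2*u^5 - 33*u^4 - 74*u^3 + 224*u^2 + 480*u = (u)*(u^5 + 2*u^4 - 33*u^3 - 74*u^2 + 224*u + 480) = u*(u + 4)*(u^4 - 2*u^3 - 25*u^2 + 26*u + 120) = u*(u + 4)^2*(u^3 - 6*u^2 - u + 30) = u*(u - 3)*(u + 4)^2*(u^2 - 3*u - 10) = u*(u - 5)*(u - 3)*(u + 4)^2*(u + 2)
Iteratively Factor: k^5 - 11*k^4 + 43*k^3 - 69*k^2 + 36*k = (k - 3)*(k^4 - 8*k^3 + 19*k^2 - 12*k) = (k - 3)^2*(k^3 - 5*k^2 + 4*k) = k*(k - 3)^2*(k^2 - 5*k + 4) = k*(k - 4)*(k - 3)^2*(k - 1)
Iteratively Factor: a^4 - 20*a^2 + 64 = (a + 2)*(a^3 - 2*a^2 - 16*a + 32) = (a - 2)*(a + 2)*(a^2 - 16) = (a - 4)*(a - 2)*(a + 2)*(a + 4)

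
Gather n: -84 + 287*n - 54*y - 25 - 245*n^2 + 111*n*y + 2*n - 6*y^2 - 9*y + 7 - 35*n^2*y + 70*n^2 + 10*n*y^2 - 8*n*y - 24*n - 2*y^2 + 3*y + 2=n^2*(-35*y - 175) + n*(10*y^2 + 103*y + 265) - 8*y^2 - 60*y - 100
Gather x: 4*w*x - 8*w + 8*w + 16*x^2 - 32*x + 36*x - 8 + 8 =16*x^2 + x*(4*w + 4)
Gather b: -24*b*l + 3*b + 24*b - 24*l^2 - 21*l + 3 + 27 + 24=b*(27 - 24*l) - 24*l^2 - 21*l + 54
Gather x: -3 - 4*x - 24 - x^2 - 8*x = -x^2 - 12*x - 27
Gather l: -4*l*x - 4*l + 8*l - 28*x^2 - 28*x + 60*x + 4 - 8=l*(4 - 4*x) - 28*x^2 + 32*x - 4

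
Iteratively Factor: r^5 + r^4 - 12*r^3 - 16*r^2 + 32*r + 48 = (r - 3)*(r^4 + 4*r^3 - 16*r - 16) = (r - 3)*(r + 2)*(r^3 + 2*r^2 - 4*r - 8) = (r - 3)*(r + 2)^2*(r^2 - 4) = (r - 3)*(r - 2)*(r + 2)^2*(r + 2)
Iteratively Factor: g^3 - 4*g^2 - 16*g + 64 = (g + 4)*(g^2 - 8*g + 16) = (g - 4)*(g + 4)*(g - 4)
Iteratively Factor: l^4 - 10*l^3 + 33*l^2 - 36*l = (l - 4)*(l^3 - 6*l^2 + 9*l) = (l - 4)*(l - 3)*(l^2 - 3*l) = l*(l - 4)*(l - 3)*(l - 3)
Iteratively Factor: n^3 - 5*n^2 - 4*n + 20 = (n - 2)*(n^2 - 3*n - 10) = (n - 2)*(n + 2)*(n - 5)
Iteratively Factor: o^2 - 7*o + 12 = (o - 4)*(o - 3)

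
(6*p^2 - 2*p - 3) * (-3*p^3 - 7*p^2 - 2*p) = -18*p^5 - 36*p^4 + 11*p^3 + 25*p^2 + 6*p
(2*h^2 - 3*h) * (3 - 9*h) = -18*h^3 + 33*h^2 - 9*h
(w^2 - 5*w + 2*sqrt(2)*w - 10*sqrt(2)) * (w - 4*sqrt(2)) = w^3 - 5*w^2 - 2*sqrt(2)*w^2 - 16*w + 10*sqrt(2)*w + 80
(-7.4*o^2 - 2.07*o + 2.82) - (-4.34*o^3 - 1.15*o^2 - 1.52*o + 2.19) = 4.34*o^3 - 6.25*o^2 - 0.55*o + 0.63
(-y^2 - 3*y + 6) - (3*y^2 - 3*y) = 6 - 4*y^2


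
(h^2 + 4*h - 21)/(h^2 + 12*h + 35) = (h - 3)/(h + 5)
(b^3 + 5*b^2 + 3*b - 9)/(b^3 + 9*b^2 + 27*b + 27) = (b - 1)/(b + 3)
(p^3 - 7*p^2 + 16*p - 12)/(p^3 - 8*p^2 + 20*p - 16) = (p - 3)/(p - 4)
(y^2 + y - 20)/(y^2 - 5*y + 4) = (y + 5)/(y - 1)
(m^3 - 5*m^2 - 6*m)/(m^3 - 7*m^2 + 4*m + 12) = m/(m - 2)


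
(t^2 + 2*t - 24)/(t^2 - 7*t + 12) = (t + 6)/(t - 3)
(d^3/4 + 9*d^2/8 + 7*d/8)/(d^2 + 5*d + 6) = d*(2*d^2 + 9*d + 7)/(8*(d^2 + 5*d + 6))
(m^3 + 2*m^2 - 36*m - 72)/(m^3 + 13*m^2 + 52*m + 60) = (m - 6)/(m + 5)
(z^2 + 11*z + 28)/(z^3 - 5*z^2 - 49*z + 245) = (z + 4)/(z^2 - 12*z + 35)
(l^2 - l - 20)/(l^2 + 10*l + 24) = (l - 5)/(l + 6)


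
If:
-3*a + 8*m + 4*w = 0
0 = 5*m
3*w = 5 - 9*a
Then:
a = 4/9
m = 0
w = 1/3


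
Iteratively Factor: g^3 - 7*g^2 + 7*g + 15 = (g - 3)*(g^2 - 4*g - 5) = (g - 5)*(g - 3)*(g + 1)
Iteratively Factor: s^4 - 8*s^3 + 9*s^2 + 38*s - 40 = (s - 1)*(s^3 - 7*s^2 + 2*s + 40) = (s - 4)*(s - 1)*(s^2 - 3*s - 10) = (s - 5)*(s - 4)*(s - 1)*(s + 2)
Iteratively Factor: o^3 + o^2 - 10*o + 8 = (o - 1)*(o^2 + 2*o - 8) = (o - 2)*(o - 1)*(o + 4)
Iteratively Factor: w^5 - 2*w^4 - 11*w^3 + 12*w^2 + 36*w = (w - 3)*(w^4 + w^3 - 8*w^2 - 12*w) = (w - 3)*(w + 2)*(w^3 - w^2 - 6*w) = w*(w - 3)*(w + 2)*(w^2 - w - 6) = w*(w - 3)*(w + 2)^2*(w - 3)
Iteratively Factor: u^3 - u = (u - 1)*(u^2 + u) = u*(u - 1)*(u + 1)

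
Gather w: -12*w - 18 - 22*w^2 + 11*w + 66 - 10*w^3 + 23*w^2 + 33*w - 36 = -10*w^3 + w^2 + 32*w + 12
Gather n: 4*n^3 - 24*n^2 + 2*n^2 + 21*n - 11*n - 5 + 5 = 4*n^3 - 22*n^2 + 10*n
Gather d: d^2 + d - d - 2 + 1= d^2 - 1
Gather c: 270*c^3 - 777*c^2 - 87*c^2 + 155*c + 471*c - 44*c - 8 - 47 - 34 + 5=270*c^3 - 864*c^2 + 582*c - 84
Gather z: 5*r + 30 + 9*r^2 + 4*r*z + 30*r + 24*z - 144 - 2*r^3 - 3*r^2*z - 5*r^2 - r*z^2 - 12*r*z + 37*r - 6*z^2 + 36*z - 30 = -2*r^3 + 4*r^2 + 72*r + z^2*(-r - 6) + z*(-3*r^2 - 8*r + 60) - 144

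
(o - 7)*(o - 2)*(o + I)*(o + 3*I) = o^4 - 9*o^3 + 4*I*o^3 + 11*o^2 - 36*I*o^2 + 27*o + 56*I*o - 42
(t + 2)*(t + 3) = t^2 + 5*t + 6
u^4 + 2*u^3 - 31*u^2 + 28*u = u*(u - 4)*(u - 1)*(u + 7)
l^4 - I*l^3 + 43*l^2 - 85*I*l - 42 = (l - 6*I)*(l - I)^2*(l + 7*I)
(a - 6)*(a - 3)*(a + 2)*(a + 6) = a^4 - a^3 - 42*a^2 + 36*a + 216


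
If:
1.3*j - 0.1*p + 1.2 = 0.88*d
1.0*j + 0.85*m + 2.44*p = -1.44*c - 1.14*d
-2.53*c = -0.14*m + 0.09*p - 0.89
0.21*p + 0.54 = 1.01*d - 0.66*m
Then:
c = 0.337273841870973 - 0.109898990169025*p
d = 0.363365354711109 - 0.669797268629691*p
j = -0.376478151072407*p - 0.677106529118634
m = -1.34317460805453*p - 0.262122714760273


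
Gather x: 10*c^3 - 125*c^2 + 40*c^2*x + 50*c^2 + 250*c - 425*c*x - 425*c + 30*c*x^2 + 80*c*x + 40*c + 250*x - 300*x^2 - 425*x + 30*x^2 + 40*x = 10*c^3 - 75*c^2 - 135*c + x^2*(30*c - 270) + x*(40*c^2 - 345*c - 135)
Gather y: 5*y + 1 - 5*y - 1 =0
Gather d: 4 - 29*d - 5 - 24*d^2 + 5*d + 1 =-24*d^2 - 24*d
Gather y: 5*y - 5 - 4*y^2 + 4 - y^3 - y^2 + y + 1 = -y^3 - 5*y^2 + 6*y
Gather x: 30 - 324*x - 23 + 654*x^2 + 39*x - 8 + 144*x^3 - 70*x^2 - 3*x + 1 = 144*x^3 + 584*x^2 - 288*x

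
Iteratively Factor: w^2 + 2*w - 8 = (w + 4)*(w - 2)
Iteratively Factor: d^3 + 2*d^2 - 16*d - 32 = (d - 4)*(d^2 + 6*d + 8) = (d - 4)*(d + 2)*(d + 4)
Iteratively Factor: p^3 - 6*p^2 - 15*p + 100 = (p - 5)*(p^2 - p - 20) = (p - 5)^2*(p + 4)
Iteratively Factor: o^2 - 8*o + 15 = (o - 5)*(o - 3)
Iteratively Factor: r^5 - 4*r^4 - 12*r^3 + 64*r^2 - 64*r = (r)*(r^4 - 4*r^3 - 12*r^2 + 64*r - 64) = r*(r + 4)*(r^3 - 8*r^2 + 20*r - 16) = r*(r - 2)*(r + 4)*(r^2 - 6*r + 8) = r*(r - 2)^2*(r + 4)*(r - 4)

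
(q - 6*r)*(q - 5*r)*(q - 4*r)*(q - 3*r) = q^4 - 18*q^3*r + 119*q^2*r^2 - 342*q*r^3 + 360*r^4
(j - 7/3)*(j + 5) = j^2 + 8*j/3 - 35/3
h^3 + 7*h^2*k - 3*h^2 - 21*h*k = h*(h - 3)*(h + 7*k)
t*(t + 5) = t^2 + 5*t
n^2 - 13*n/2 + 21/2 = (n - 7/2)*(n - 3)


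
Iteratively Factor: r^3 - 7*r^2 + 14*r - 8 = (r - 4)*(r^2 - 3*r + 2) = (r - 4)*(r - 1)*(r - 2)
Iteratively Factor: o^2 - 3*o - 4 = (o + 1)*(o - 4)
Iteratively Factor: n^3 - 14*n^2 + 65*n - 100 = (n - 4)*(n^2 - 10*n + 25) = (n - 5)*(n - 4)*(n - 5)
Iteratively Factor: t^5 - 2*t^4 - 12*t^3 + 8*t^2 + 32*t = (t + 2)*(t^4 - 4*t^3 - 4*t^2 + 16*t) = (t + 2)^2*(t^3 - 6*t^2 + 8*t) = t*(t + 2)^2*(t^2 - 6*t + 8) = t*(t - 2)*(t + 2)^2*(t - 4)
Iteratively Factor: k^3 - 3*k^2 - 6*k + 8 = (k - 1)*(k^2 - 2*k - 8) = (k - 4)*(k - 1)*(k + 2)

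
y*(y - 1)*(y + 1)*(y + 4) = y^4 + 4*y^3 - y^2 - 4*y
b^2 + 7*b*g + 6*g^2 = (b + g)*(b + 6*g)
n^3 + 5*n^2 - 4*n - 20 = (n - 2)*(n + 2)*(n + 5)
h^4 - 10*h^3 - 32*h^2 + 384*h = h*(h - 8)^2*(h + 6)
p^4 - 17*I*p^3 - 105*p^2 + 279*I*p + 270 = (p - 6*I)*(p - 5*I)*(p - 3*I)^2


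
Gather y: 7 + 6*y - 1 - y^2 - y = -y^2 + 5*y + 6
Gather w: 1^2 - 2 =-1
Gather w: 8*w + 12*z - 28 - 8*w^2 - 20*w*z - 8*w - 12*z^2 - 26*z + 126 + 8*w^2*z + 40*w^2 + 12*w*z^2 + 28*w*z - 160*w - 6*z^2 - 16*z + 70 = w^2*(8*z + 32) + w*(12*z^2 + 8*z - 160) - 18*z^2 - 30*z + 168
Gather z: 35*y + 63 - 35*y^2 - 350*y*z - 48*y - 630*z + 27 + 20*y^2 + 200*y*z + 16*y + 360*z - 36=-15*y^2 + 3*y + z*(-150*y - 270) + 54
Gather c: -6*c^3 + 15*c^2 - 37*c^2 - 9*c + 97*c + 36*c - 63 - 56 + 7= -6*c^3 - 22*c^2 + 124*c - 112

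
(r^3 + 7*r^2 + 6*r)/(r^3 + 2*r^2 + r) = (r + 6)/(r + 1)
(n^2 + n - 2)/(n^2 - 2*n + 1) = (n + 2)/(n - 1)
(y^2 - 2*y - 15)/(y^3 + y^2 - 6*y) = (y - 5)/(y*(y - 2))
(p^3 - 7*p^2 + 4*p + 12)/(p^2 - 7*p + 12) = (p^3 - 7*p^2 + 4*p + 12)/(p^2 - 7*p + 12)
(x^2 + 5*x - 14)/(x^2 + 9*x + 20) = (x^2 + 5*x - 14)/(x^2 + 9*x + 20)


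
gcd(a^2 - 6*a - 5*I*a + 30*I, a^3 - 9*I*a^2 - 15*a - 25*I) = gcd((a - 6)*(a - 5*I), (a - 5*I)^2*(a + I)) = a - 5*I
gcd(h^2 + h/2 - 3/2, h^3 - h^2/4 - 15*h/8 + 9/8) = h^2 + h/2 - 3/2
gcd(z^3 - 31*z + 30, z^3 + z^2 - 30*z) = z^2 + z - 30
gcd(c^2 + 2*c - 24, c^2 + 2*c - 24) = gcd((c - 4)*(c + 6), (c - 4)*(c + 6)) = c^2 + 2*c - 24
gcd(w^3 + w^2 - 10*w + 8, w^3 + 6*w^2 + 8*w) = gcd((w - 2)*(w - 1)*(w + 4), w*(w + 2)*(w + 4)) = w + 4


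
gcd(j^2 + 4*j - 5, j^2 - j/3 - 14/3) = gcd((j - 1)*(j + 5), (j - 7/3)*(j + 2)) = 1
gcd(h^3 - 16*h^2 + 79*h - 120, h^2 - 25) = h - 5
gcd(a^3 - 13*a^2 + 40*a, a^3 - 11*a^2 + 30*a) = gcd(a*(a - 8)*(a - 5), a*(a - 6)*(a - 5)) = a^2 - 5*a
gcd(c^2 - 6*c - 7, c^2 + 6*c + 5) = c + 1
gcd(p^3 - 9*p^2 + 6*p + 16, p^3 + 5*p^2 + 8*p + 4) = p + 1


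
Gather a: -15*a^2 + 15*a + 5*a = -15*a^2 + 20*a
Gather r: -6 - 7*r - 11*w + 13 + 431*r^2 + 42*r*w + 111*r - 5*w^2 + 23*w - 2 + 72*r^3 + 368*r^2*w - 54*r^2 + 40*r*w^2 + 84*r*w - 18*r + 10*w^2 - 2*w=72*r^3 + r^2*(368*w + 377) + r*(40*w^2 + 126*w + 86) + 5*w^2 + 10*w + 5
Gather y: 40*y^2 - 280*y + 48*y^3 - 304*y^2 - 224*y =48*y^3 - 264*y^2 - 504*y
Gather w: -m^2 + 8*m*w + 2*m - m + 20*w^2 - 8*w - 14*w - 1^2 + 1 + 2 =-m^2 + m + 20*w^2 + w*(8*m - 22) + 2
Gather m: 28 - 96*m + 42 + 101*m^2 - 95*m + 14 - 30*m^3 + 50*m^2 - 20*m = -30*m^3 + 151*m^2 - 211*m + 84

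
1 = 1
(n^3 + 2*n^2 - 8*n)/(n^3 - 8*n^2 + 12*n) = (n + 4)/(n - 6)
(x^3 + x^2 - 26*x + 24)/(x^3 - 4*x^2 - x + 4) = (x + 6)/(x + 1)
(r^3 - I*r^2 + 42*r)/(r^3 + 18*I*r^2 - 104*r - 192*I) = r*(r - 7*I)/(r^2 + 12*I*r - 32)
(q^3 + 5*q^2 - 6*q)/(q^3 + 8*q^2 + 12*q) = (q - 1)/(q + 2)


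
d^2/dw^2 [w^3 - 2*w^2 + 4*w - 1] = 6*w - 4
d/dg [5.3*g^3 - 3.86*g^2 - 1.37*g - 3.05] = 15.9*g^2 - 7.72*g - 1.37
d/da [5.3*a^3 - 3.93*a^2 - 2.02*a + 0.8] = 15.9*a^2 - 7.86*a - 2.02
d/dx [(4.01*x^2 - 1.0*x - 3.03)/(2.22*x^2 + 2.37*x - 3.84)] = (11.7237*x^2 - 17.3436*x + 11.0211)/(4.9284*x^4 + 10.5228*x^3 - 11.4327*x^2 - 18.2016*x + 14.7456)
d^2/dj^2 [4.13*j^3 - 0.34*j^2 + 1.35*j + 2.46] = 24.78*j - 0.68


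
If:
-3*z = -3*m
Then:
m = z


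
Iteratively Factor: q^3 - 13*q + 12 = (q - 1)*(q^2 + q - 12) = (q - 3)*(q - 1)*(q + 4)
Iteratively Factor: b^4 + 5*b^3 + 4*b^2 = (b + 1)*(b^3 + 4*b^2) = (b + 1)*(b + 4)*(b^2) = b*(b + 1)*(b + 4)*(b)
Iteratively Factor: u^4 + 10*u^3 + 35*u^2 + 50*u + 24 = (u + 2)*(u^3 + 8*u^2 + 19*u + 12) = (u + 1)*(u + 2)*(u^2 + 7*u + 12) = (u + 1)*(u + 2)*(u + 4)*(u + 3)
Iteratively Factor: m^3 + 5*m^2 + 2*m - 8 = (m - 1)*(m^2 + 6*m + 8) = (m - 1)*(m + 4)*(m + 2)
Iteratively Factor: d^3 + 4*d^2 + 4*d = (d)*(d^2 + 4*d + 4) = d*(d + 2)*(d + 2)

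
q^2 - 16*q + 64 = (q - 8)^2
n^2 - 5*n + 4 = (n - 4)*(n - 1)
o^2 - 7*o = o*(o - 7)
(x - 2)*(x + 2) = x^2 - 4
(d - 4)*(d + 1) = d^2 - 3*d - 4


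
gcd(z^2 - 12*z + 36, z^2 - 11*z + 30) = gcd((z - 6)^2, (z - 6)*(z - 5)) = z - 6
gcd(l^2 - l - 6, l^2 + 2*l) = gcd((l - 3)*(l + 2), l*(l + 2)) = l + 2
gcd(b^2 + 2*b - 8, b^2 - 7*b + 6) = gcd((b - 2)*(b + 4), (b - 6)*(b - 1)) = 1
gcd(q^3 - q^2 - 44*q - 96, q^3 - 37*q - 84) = q^2 + 7*q + 12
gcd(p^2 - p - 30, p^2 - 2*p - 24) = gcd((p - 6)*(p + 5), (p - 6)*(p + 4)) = p - 6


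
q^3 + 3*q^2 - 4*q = q*(q - 1)*(q + 4)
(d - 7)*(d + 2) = d^2 - 5*d - 14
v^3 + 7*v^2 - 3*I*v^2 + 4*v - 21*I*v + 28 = (v + 7)*(v - 4*I)*(v + I)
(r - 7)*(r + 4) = r^2 - 3*r - 28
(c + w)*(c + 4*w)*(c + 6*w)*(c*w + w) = c^4*w + 11*c^3*w^2 + c^3*w + 34*c^2*w^3 + 11*c^2*w^2 + 24*c*w^4 + 34*c*w^3 + 24*w^4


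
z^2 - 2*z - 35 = (z - 7)*(z + 5)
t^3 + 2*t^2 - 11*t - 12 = (t - 3)*(t + 1)*(t + 4)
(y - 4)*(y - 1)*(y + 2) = y^3 - 3*y^2 - 6*y + 8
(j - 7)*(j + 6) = j^2 - j - 42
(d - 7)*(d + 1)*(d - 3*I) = d^3 - 6*d^2 - 3*I*d^2 - 7*d + 18*I*d + 21*I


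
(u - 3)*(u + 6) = u^2 + 3*u - 18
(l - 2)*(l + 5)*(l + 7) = l^3 + 10*l^2 + 11*l - 70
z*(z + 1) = z^2 + z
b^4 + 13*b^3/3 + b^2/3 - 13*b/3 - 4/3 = (b - 1)*(b + 1/3)*(b + 1)*(b + 4)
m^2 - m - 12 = (m - 4)*(m + 3)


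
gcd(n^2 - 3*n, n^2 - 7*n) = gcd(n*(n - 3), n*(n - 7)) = n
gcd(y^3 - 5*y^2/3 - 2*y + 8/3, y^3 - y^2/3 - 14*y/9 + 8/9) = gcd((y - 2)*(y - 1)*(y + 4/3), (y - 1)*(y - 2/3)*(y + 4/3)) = y^2 + y/3 - 4/3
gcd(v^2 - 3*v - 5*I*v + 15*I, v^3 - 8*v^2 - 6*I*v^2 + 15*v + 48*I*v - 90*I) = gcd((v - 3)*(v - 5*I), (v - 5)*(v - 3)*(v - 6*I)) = v - 3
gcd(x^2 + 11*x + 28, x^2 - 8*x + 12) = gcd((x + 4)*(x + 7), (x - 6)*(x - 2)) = 1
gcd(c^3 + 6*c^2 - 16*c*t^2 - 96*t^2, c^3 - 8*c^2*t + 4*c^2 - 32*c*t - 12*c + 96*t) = c + 6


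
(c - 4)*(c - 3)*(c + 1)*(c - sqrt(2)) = c^4 - 6*c^3 - sqrt(2)*c^3 + 5*c^2 + 6*sqrt(2)*c^2 - 5*sqrt(2)*c + 12*c - 12*sqrt(2)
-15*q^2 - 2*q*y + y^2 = (-5*q + y)*(3*q + y)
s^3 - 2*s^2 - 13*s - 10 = (s - 5)*(s + 1)*(s + 2)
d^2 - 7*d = d*(d - 7)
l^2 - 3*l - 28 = (l - 7)*(l + 4)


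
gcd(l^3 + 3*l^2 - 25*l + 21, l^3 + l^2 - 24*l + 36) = l - 3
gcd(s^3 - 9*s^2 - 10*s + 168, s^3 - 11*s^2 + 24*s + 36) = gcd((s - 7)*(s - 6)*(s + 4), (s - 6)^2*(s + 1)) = s - 6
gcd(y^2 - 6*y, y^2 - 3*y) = y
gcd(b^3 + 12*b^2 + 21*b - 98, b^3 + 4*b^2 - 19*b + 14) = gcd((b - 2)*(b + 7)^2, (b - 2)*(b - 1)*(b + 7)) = b^2 + 5*b - 14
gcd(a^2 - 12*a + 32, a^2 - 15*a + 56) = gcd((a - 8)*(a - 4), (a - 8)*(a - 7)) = a - 8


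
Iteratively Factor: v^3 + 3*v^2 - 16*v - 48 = (v - 4)*(v^2 + 7*v + 12) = (v - 4)*(v + 4)*(v + 3)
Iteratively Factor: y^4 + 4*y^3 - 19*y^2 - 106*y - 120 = (y + 3)*(y^3 + y^2 - 22*y - 40) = (y - 5)*(y + 3)*(y^2 + 6*y + 8) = (y - 5)*(y + 2)*(y + 3)*(y + 4)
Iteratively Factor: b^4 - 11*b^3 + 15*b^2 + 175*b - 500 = (b - 5)*(b^3 - 6*b^2 - 15*b + 100) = (b - 5)^2*(b^2 - b - 20) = (b - 5)^2*(b + 4)*(b - 5)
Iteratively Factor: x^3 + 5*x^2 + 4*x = (x)*(x^2 + 5*x + 4) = x*(x + 1)*(x + 4)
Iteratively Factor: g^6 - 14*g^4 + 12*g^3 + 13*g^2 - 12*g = (g + 1)*(g^5 - g^4 - 13*g^3 + 25*g^2 - 12*g) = g*(g + 1)*(g^4 - g^3 - 13*g^2 + 25*g - 12) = g*(g + 1)*(g + 4)*(g^3 - 5*g^2 + 7*g - 3) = g*(g - 3)*(g + 1)*(g + 4)*(g^2 - 2*g + 1) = g*(g - 3)*(g - 1)*(g + 1)*(g + 4)*(g - 1)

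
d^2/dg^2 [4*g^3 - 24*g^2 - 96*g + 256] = 24*g - 48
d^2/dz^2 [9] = 0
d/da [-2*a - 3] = -2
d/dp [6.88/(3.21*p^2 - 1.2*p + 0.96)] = (8.256 - 44.1696*p)/(3.21*p^2 - 1.2*p + 0.96)^2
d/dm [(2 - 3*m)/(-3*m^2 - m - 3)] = (9*m^2 + 3*m - (3*m - 2)*(6*m + 1) + 9)/(3*m^2 + m + 3)^2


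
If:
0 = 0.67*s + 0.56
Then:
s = -0.84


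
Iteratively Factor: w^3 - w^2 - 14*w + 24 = (w - 3)*(w^2 + 2*w - 8) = (w - 3)*(w - 2)*(w + 4)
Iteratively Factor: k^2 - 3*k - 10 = (k - 5)*(k + 2)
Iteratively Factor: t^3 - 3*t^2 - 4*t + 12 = (t - 3)*(t^2 - 4) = (t - 3)*(t - 2)*(t + 2)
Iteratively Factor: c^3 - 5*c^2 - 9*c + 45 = (c - 3)*(c^2 - 2*c - 15) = (c - 3)*(c + 3)*(c - 5)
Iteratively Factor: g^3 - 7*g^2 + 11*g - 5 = (g - 5)*(g^2 - 2*g + 1) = (g - 5)*(g - 1)*(g - 1)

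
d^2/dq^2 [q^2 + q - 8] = 2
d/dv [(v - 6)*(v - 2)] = 2*v - 8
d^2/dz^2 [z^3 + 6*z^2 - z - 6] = 6*z + 12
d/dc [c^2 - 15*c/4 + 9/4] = 2*c - 15/4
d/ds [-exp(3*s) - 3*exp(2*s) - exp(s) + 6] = (-3*exp(2*s) - 6*exp(s) - 1)*exp(s)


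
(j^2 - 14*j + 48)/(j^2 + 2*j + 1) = (j^2 - 14*j + 48)/(j^2 + 2*j + 1)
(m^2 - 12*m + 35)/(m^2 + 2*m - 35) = (m - 7)/(m + 7)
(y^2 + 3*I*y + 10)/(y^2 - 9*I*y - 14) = (y + 5*I)/(y - 7*I)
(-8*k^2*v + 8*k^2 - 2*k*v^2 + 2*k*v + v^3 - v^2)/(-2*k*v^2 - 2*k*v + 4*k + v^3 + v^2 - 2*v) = (-8*k^2 - 2*k*v + v^2)/(-2*k*v - 4*k + v^2 + 2*v)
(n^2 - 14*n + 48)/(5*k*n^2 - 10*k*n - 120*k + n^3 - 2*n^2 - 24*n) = (n - 8)/(5*k*n + 20*k + n^2 + 4*n)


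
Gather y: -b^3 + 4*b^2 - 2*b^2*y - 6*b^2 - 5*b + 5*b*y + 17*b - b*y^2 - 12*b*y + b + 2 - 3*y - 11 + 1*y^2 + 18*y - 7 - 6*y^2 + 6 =-b^3 - 2*b^2 + 13*b + y^2*(-b - 5) + y*(-2*b^2 - 7*b + 15) - 10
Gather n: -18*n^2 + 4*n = -18*n^2 + 4*n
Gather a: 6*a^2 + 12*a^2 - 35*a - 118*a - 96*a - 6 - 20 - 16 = 18*a^2 - 249*a - 42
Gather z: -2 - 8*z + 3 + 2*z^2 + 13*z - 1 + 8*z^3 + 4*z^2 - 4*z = 8*z^3 + 6*z^2 + z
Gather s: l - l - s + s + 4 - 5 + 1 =0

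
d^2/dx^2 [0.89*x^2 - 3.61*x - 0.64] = 1.78000000000000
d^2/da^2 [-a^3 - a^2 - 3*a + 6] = -6*a - 2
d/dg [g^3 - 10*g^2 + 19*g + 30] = 3*g^2 - 20*g + 19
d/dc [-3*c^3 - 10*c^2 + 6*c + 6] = -9*c^2 - 20*c + 6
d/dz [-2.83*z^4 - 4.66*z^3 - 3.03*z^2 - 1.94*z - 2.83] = -11.32*z^3 - 13.98*z^2 - 6.06*z - 1.94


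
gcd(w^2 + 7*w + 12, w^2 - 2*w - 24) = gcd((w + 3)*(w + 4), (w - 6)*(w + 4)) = w + 4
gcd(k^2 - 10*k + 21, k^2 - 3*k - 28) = k - 7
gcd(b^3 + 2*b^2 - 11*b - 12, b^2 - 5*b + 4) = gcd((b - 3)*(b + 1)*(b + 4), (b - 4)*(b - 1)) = 1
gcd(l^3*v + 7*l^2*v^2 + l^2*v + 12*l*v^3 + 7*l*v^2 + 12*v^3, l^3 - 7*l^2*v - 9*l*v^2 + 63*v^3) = l + 3*v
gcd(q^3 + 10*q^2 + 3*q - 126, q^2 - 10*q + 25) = 1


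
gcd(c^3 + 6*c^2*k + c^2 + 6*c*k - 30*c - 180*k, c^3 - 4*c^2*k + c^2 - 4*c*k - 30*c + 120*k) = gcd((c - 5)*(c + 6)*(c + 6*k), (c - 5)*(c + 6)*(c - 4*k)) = c^2 + c - 30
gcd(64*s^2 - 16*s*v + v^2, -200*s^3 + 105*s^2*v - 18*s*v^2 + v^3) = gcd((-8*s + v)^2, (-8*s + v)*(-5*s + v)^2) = 8*s - v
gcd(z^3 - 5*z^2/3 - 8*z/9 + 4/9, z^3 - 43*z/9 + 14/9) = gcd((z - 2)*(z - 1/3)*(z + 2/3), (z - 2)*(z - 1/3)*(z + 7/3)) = z^2 - 7*z/3 + 2/3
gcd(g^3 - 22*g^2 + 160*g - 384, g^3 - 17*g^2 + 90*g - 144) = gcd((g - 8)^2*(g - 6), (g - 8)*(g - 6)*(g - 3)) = g^2 - 14*g + 48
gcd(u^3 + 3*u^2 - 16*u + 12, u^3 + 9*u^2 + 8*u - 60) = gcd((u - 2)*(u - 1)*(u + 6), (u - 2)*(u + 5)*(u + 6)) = u^2 + 4*u - 12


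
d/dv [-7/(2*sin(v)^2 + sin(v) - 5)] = 7*(4*sin(v) + 1)*cos(v)/(sin(v) - cos(2*v) - 4)^2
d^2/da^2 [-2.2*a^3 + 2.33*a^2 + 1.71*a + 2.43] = 4.66 - 13.2*a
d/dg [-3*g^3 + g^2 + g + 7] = -9*g^2 + 2*g + 1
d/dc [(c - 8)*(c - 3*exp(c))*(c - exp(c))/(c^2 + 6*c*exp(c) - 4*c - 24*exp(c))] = (-2*(c - 8)*(c - 3*exp(c))*(c - exp(c))*(3*c*exp(c) + c - 9*exp(c) - 2) + ((1 - exp(c))*(c - 8)*(c - 3*exp(c)) - (c - 8)*(c - exp(c))*(3*exp(c) - 1) + (c - 3*exp(c))*(c - exp(c)))*(c^2 + 6*c*exp(c) - 4*c - 24*exp(c)))/(c^2 + 6*c*exp(c) - 4*c - 24*exp(c))^2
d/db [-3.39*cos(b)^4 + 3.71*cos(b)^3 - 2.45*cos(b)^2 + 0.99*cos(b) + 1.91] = (13.56*cos(b)^3 - 11.13*cos(b)^2 + 4.9*cos(b) - 0.99)*sin(b)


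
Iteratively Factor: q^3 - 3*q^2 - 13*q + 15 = (q + 3)*(q^2 - 6*q + 5) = (q - 5)*(q + 3)*(q - 1)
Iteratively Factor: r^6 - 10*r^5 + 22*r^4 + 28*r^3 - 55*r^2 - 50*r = (r + 1)*(r^5 - 11*r^4 + 33*r^3 - 5*r^2 - 50*r) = (r - 2)*(r + 1)*(r^4 - 9*r^3 + 15*r^2 + 25*r) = (r - 5)*(r - 2)*(r + 1)*(r^3 - 4*r^2 - 5*r) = r*(r - 5)*(r - 2)*(r + 1)*(r^2 - 4*r - 5) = r*(r - 5)^2*(r - 2)*(r + 1)*(r + 1)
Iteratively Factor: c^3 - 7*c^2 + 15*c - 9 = (c - 1)*(c^2 - 6*c + 9) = (c - 3)*(c - 1)*(c - 3)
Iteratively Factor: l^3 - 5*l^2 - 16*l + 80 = (l - 5)*(l^2 - 16) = (l - 5)*(l + 4)*(l - 4)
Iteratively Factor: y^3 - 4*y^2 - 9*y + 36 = (y + 3)*(y^2 - 7*y + 12) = (y - 4)*(y + 3)*(y - 3)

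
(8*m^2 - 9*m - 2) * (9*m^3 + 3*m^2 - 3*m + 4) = 72*m^5 - 57*m^4 - 69*m^3 + 53*m^2 - 30*m - 8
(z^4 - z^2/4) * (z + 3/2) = z^5 + 3*z^4/2 - z^3/4 - 3*z^2/8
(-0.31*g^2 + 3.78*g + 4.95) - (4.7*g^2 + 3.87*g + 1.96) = -5.01*g^2 - 0.0900000000000003*g + 2.99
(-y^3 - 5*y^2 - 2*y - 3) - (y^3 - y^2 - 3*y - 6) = -2*y^3 - 4*y^2 + y + 3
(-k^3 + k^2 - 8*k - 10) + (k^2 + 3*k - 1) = -k^3 + 2*k^2 - 5*k - 11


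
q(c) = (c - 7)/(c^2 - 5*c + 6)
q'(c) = (5 - 2*c)*(c - 7)/(c^2 - 5*c + 6)^2 + 1/(c^2 - 5*c + 6) = (c^2 - 5*c - (c - 7)*(2*c - 5) + 6)/(c^2 - 5*c + 6)^2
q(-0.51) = -0.85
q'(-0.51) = -0.47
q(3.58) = -3.73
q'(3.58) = 9.89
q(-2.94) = -0.34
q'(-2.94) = -0.09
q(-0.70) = -0.77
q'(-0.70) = -0.39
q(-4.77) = -0.22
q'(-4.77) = -0.04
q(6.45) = -0.04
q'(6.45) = 0.08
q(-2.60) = -0.37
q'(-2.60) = -0.11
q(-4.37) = -0.24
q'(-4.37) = -0.05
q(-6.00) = -0.18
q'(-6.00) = -0.03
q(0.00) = -1.17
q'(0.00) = -0.81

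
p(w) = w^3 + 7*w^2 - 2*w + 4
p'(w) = 3*w^2 + 14*w - 2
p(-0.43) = 6.07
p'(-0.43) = -7.47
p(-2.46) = 36.39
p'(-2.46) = -18.29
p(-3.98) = 59.80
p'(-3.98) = -10.20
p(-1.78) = 24.10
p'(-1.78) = -17.41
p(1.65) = 24.25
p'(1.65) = 29.27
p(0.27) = 3.99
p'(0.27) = 2.00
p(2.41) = 53.83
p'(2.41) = 49.16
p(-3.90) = 58.95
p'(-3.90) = -10.97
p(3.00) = 88.00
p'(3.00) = 67.00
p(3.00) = 88.00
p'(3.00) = 67.00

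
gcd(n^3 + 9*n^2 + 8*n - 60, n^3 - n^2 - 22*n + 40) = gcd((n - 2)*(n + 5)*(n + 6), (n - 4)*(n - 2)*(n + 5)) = n^2 + 3*n - 10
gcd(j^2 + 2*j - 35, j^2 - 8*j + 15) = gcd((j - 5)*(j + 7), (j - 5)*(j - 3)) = j - 5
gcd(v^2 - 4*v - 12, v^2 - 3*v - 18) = v - 6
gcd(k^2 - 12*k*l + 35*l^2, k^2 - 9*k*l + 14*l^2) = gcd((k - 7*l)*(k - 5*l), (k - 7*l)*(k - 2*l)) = k - 7*l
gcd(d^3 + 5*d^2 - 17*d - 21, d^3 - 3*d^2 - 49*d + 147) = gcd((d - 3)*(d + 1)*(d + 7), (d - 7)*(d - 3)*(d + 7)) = d^2 + 4*d - 21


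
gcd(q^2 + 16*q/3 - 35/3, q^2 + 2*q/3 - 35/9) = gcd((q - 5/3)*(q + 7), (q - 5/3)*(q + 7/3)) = q - 5/3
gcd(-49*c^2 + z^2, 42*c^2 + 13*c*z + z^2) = 7*c + z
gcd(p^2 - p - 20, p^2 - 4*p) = 1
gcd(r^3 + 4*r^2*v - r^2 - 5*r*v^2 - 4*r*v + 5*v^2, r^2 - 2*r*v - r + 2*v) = r - 1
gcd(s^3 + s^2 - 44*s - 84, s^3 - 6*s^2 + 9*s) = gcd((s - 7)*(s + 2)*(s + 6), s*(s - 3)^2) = 1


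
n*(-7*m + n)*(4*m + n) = -28*m^2*n - 3*m*n^2 + n^3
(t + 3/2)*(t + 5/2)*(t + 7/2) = t^3 + 15*t^2/2 + 71*t/4 + 105/8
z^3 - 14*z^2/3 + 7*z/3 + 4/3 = (z - 4)*(z - 1)*(z + 1/3)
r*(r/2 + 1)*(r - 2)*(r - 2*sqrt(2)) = r^4/2 - sqrt(2)*r^3 - 2*r^2 + 4*sqrt(2)*r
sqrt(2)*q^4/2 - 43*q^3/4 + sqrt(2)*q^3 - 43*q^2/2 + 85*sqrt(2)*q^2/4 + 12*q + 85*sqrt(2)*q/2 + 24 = (q/2 + 1)*(q - 8*sqrt(2))*(q - 3*sqrt(2))*(sqrt(2)*q + 1/2)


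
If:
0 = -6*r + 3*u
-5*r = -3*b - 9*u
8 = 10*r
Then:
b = -52/15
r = 4/5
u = 8/5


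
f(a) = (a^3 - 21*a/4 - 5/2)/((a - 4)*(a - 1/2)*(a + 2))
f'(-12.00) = -0.01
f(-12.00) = 0.83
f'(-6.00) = -0.03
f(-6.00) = 0.72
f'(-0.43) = -0.76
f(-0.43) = -0.05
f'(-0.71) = -0.48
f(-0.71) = 0.12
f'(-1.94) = -0.15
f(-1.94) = 0.44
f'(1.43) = -0.95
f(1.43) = 0.86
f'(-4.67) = -0.05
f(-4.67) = 0.67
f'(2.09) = -0.75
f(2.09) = 0.35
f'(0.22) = -7.42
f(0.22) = -1.55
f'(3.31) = -4.12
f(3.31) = -1.59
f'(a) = (3*a^2 - 21/4)/((a - 4)*(a - 1/2)*(a + 2)) - (a^3 - 21*a/4 - 5/2)/((a - 4)*(a - 1/2)*(a + 2)^2) - (a^3 - 21*a/4 - 5/2)/((a - 4)*(a - 1/2)^2*(a + 2)) - (a^3 - 21*a/4 - 5/2)/((a - 4)^2*(a - 1/2)*(a + 2))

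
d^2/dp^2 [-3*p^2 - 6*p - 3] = -6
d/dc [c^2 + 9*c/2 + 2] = 2*c + 9/2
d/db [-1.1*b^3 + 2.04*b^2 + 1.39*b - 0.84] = -3.3*b^2 + 4.08*b + 1.39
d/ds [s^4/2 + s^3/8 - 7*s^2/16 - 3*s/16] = 2*s^3 + 3*s^2/8 - 7*s/8 - 3/16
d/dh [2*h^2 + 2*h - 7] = 4*h + 2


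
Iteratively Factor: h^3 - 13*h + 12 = (h - 3)*(h^2 + 3*h - 4) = (h - 3)*(h + 4)*(h - 1)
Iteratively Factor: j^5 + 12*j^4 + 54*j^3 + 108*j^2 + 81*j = (j + 3)*(j^4 + 9*j^3 + 27*j^2 + 27*j) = (j + 3)^2*(j^3 + 6*j^2 + 9*j) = j*(j + 3)^2*(j^2 + 6*j + 9) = j*(j + 3)^3*(j + 3)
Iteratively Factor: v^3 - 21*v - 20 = (v + 1)*(v^2 - v - 20) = (v - 5)*(v + 1)*(v + 4)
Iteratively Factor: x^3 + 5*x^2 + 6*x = (x + 2)*(x^2 + 3*x) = x*(x + 2)*(x + 3)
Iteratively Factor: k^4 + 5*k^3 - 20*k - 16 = (k + 4)*(k^3 + k^2 - 4*k - 4) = (k - 2)*(k + 4)*(k^2 + 3*k + 2) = (k - 2)*(k + 1)*(k + 4)*(k + 2)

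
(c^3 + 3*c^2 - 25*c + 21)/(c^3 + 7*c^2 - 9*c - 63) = (c - 1)/(c + 3)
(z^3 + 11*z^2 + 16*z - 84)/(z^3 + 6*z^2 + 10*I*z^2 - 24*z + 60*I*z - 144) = (z^2 + 5*z - 14)/(z^2 + 10*I*z - 24)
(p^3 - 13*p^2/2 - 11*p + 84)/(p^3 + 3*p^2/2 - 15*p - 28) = (p - 6)/(p + 2)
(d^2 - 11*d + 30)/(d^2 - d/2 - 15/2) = 2*(-d^2 + 11*d - 30)/(-2*d^2 + d + 15)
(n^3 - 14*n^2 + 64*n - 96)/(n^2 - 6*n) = n - 8 + 16/n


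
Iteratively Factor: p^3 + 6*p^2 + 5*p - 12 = (p + 3)*(p^2 + 3*p - 4) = (p - 1)*(p + 3)*(p + 4)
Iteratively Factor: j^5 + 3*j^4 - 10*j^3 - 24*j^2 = (j - 3)*(j^4 + 6*j^3 + 8*j^2) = j*(j - 3)*(j^3 + 6*j^2 + 8*j) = j*(j - 3)*(j + 4)*(j^2 + 2*j) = j*(j - 3)*(j + 2)*(j + 4)*(j)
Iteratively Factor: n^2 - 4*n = (n - 4)*(n)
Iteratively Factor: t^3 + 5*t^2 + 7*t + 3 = (t + 1)*(t^2 + 4*t + 3) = (t + 1)*(t + 3)*(t + 1)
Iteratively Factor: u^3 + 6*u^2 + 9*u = (u)*(u^2 + 6*u + 9) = u*(u + 3)*(u + 3)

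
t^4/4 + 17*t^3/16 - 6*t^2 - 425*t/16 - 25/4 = (t/4 + 1)*(t - 5)*(t + 1/4)*(t + 5)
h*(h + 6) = h^2 + 6*h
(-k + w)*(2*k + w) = -2*k^2 + k*w + w^2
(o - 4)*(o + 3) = o^2 - o - 12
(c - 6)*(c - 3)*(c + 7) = c^3 - 2*c^2 - 45*c + 126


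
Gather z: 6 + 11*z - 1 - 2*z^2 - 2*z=-2*z^2 + 9*z + 5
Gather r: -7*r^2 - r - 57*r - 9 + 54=-7*r^2 - 58*r + 45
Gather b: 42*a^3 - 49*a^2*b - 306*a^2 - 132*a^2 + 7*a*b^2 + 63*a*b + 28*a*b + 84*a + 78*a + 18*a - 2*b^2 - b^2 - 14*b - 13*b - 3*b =42*a^3 - 438*a^2 + 180*a + b^2*(7*a - 3) + b*(-49*a^2 + 91*a - 30)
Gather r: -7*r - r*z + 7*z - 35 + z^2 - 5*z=r*(-z - 7) + z^2 + 2*z - 35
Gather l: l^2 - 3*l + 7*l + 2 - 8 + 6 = l^2 + 4*l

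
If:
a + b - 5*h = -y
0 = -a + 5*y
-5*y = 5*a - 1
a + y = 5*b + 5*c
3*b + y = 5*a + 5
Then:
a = 1/6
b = 29/15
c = -142/75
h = 32/75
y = 1/30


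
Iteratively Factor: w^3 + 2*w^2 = (w + 2)*(w^2) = w*(w + 2)*(w)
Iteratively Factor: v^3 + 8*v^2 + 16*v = (v + 4)*(v^2 + 4*v) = v*(v + 4)*(v + 4)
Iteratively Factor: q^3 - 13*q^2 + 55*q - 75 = (q - 3)*(q^2 - 10*q + 25) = (q - 5)*(q - 3)*(q - 5)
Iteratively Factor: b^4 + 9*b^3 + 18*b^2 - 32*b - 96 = (b + 4)*(b^3 + 5*b^2 - 2*b - 24) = (b + 4)^2*(b^2 + b - 6) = (b + 3)*(b + 4)^2*(b - 2)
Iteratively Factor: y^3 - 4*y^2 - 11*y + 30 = (y - 5)*(y^2 + y - 6) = (y - 5)*(y - 2)*(y + 3)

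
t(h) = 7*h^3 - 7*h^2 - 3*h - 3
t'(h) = 21*h^2 - 14*h - 3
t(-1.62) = -46.27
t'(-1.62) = 74.79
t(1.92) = 14.98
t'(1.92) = 47.53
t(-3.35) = -334.68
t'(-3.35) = 279.57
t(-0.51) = -4.22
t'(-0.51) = 9.60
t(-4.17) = -619.79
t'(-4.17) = 420.55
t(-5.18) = -1148.23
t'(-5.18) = 633.00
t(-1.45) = -34.71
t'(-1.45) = 61.45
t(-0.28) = -2.86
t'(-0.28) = 2.57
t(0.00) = -3.00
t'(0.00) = -3.00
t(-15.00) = -25158.00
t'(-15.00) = 4932.00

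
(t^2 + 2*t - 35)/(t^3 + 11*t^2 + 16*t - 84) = (t - 5)/(t^2 + 4*t - 12)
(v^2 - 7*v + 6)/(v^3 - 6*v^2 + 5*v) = (v - 6)/(v*(v - 5))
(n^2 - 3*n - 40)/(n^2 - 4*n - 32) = (n + 5)/(n + 4)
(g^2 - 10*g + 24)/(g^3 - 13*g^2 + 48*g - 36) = (g - 4)/(g^2 - 7*g + 6)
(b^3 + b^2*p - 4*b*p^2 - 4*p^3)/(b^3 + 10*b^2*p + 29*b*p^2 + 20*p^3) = (b^2 - 4*p^2)/(b^2 + 9*b*p + 20*p^2)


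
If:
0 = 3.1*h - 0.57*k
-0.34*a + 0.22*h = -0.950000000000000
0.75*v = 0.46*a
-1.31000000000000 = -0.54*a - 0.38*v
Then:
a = 1.69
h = -1.70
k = -9.24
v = 1.04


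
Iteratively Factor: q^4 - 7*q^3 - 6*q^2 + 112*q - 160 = (q + 4)*(q^3 - 11*q^2 + 38*q - 40) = (q - 5)*(q + 4)*(q^2 - 6*q + 8) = (q - 5)*(q - 2)*(q + 4)*(q - 4)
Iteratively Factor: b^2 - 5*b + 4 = (b - 4)*(b - 1)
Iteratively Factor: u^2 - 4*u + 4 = (u - 2)*(u - 2)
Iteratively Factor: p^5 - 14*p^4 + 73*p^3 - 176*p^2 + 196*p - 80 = (p - 1)*(p^4 - 13*p^3 + 60*p^2 - 116*p + 80) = (p - 2)*(p - 1)*(p^3 - 11*p^2 + 38*p - 40) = (p - 5)*(p - 2)*(p - 1)*(p^2 - 6*p + 8) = (p - 5)*(p - 4)*(p - 2)*(p - 1)*(p - 2)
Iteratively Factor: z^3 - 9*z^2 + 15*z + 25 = (z - 5)*(z^2 - 4*z - 5) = (z - 5)*(z + 1)*(z - 5)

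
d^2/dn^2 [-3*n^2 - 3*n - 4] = -6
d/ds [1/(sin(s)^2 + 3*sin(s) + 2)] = -(2*sin(s) + 3)*cos(s)/(sin(s)^2 + 3*sin(s) + 2)^2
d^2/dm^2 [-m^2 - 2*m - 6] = -2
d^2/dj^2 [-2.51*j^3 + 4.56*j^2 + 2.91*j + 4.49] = 9.12 - 15.06*j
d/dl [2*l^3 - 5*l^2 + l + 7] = 6*l^2 - 10*l + 1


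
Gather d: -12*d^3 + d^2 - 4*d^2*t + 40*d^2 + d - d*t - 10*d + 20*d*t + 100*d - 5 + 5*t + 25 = -12*d^3 + d^2*(41 - 4*t) + d*(19*t + 91) + 5*t + 20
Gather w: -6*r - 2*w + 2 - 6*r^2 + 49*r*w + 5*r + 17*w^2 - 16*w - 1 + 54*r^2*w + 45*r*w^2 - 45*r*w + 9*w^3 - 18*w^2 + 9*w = -6*r^2 - r + 9*w^3 + w^2*(45*r - 1) + w*(54*r^2 + 4*r - 9) + 1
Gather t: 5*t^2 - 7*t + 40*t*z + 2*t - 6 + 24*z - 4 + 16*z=5*t^2 + t*(40*z - 5) + 40*z - 10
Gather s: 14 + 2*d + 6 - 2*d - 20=0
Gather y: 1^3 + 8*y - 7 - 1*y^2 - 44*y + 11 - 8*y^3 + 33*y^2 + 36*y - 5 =-8*y^3 + 32*y^2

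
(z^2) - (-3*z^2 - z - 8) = 4*z^2 + z + 8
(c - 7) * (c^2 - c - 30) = c^3 - 8*c^2 - 23*c + 210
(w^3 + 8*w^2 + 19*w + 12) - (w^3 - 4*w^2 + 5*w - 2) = 12*w^2 + 14*w + 14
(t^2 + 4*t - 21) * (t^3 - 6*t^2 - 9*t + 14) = t^5 - 2*t^4 - 54*t^3 + 104*t^2 + 245*t - 294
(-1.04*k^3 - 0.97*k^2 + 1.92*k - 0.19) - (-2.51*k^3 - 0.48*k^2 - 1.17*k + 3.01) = 1.47*k^3 - 0.49*k^2 + 3.09*k - 3.2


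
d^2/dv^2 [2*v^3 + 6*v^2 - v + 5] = 12*v + 12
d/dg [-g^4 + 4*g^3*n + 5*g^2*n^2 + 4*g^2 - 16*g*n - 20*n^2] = -4*g^3 + 12*g^2*n + 10*g*n^2 + 8*g - 16*n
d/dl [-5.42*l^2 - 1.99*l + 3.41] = -10.84*l - 1.99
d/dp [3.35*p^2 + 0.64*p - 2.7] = 6.7*p + 0.64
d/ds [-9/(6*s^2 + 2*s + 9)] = 18*(6*s + 1)/(6*s^2 + 2*s + 9)^2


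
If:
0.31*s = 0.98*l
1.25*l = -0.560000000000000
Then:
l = -0.45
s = -1.42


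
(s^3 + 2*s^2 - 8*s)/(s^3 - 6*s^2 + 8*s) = (s + 4)/(s - 4)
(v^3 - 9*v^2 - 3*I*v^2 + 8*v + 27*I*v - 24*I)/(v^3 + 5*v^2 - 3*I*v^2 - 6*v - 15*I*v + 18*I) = (v - 8)/(v + 6)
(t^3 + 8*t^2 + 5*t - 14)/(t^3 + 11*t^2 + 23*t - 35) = (t + 2)/(t + 5)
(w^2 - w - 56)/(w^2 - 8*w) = (w + 7)/w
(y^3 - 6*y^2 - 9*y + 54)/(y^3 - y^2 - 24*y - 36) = (y - 3)/(y + 2)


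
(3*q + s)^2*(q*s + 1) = 9*q^3*s + 6*q^2*s^2 + 9*q^2 + q*s^3 + 6*q*s + s^2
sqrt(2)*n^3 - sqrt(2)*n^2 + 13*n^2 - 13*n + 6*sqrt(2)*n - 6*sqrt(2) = (n - 1)*(n + 6*sqrt(2))*(sqrt(2)*n + 1)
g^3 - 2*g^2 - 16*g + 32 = (g - 4)*(g - 2)*(g + 4)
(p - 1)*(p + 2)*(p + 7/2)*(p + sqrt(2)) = p^4 + sqrt(2)*p^3 + 9*p^3/2 + 3*p^2/2 + 9*sqrt(2)*p^2/2 - 7*p + 3*sqrt(2)*p/2 - 7*sqrt(2)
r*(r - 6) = r^2 - 6*r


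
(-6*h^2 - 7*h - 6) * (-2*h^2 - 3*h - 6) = 12*h^4 + 32*h^3 + 69*h^2 + 60*h + 36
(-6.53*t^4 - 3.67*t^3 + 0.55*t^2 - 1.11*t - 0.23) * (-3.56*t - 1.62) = 23.2468*t^5 + 23.6438*t^4 + 3.9874*t^3 + 3.0606*t^2 + 2.617*t + 0.3726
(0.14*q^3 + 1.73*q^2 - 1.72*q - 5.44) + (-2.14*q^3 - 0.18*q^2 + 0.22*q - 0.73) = -2.0*q^3 + 1.55*q^2 - 1.5*q - 6.17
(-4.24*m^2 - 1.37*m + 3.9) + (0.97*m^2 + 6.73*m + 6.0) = -3.27*m^2 + 5.36*m + 9.9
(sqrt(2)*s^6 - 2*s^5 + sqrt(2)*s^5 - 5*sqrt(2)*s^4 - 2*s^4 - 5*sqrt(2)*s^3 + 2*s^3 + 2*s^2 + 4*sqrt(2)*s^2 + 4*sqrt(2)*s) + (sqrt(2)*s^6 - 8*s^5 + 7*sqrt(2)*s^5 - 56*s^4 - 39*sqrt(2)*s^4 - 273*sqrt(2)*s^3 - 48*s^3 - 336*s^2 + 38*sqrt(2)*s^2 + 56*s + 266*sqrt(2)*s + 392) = 2*sqrt(2)*s^6 - 10*s^5 + 8*sqrt(2)*s^5 - 44*sqrt(2)*s^4 - 58*s^4 - 278*sqrt(2)*s^3 - 46*s^3 - 334*s^2 + 42*sqrt(2)*s^2 + 56*s + 270*sqrt(2)*s + 392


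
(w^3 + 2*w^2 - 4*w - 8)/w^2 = w + 2 - 4/w - 8/w^2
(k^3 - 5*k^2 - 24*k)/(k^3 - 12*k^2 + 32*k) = (k + 3)/(k - 4)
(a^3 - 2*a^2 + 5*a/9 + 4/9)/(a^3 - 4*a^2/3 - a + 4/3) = (a + 1/3)/(a + 1)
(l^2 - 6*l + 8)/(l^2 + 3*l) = (l^2 - 6*l + 8)/(l*(l + 3))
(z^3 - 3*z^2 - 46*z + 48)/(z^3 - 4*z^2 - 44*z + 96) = (z - 1)/(z - 2)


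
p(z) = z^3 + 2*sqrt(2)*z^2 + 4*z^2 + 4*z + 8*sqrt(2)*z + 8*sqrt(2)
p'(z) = 3*z^2 + 4*sqrt(2)*z + 8*z + 4 + 8*sqrt(2)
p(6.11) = 587.90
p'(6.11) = 210.75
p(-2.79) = 0.02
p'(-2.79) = 0.56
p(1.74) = 63.90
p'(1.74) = 48.16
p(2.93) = 139.96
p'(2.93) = 81.08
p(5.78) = 521.05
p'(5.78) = 194.48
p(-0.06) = 10.42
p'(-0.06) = 14.51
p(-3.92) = -4.02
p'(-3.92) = 7.88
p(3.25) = 167.54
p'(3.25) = 91.39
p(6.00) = 565.02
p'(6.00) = 205.25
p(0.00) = 11.31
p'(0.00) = 15.31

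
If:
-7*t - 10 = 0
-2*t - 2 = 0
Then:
No Solution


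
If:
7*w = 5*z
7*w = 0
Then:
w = 0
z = 0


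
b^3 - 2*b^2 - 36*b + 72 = (b - 6)*(b - 2)*(b + 6)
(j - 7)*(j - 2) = j^2 - 9*j + 14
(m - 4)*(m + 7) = m^2 + 3*m - 28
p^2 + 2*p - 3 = (p - 1)*(p + 3)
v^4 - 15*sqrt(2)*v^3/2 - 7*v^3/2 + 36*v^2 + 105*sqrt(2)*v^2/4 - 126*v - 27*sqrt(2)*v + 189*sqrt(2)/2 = (v - 7/2)*(v - 3*sqrt(2))^2*(v - 3*sqrt(2)/2)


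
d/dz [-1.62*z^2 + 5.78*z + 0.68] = 5.78 - 3.24*z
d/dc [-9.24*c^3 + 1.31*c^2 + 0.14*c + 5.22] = -27.72*c^2 + 2.62*c + 0.14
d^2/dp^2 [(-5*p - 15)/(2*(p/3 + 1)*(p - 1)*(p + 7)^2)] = 30*(-3*p^2 - 10*p - 19)/(p^7 + 25*p^6 + 213*p^5 + 573*p^4 - 861*p^3 - 3381*p^2 + 5831*p - 2401)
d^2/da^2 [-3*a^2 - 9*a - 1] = -6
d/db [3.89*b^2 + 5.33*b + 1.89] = 7.78*b + 5.33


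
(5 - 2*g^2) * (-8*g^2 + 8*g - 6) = 16*g^4 - 16*g^3 - 28*g^2 + 40*g - 30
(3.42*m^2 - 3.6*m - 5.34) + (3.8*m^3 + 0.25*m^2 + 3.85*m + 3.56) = 3.8*m^3 + 3.67*m^2 + 0.25*m - 1.78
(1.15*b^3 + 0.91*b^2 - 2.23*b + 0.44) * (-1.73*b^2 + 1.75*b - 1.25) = -1.9895*b^5 + 0.4382*b^4 + 4.0129*b^3 - 5.8012*b^2 + 3.5575*b - 0.55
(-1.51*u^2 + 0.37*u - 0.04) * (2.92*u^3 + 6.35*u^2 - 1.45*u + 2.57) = -4.4092*u^5 - 8.5081*u^4 + 4.4222*u^3 - 4.6712*u^2 + 1.0089*u - 0.1028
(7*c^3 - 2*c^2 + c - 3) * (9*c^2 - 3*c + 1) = 63*c^5 - 39*c^4 + 22*c^3 - 32*c^2 + 10*c - 3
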